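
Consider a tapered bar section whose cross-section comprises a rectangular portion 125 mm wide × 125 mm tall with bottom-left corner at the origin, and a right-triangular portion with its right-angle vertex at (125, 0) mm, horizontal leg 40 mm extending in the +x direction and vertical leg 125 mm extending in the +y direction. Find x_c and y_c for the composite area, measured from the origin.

x_c = 72.96 mm, y_c = 59.63 mm

rectangular portion: A = 125 × 125 = 15625.00, centroid at (62.50, 62.50).
triangular portion: A = ½·40·125 = 2500.00, centroid at (138.33, 41.67).
ΣA = 18125.00 mm²
ΣAx_c = (15625.00)(62.50) + (2500.00)(138.33) = 1322395.83 mm³
ΣAy_c = (15625.00)(62.50) + (2500.00)(41.67) = 1080729.17 mm³
x_c = 1322395.83 / 18125.00 = 72.96 mm
y_c = 1080729.17 / 18125.00 = 59.63 mm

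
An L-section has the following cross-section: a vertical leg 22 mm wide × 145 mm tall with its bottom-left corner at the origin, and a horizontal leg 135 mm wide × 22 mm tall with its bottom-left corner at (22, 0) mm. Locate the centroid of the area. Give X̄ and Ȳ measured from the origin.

X̄ = 48.85 mm, Ȳ = 42.85 mm

Part | A | x̄ᵢ | ȳᵢ | A·x̄ᵢ | A·ȳᵢ
vertical leg | 3190.00 | 11.00 | 72.50 | 35090.00 | 231275.00
horizontal leg | 2970.00 | 89.50 | 11.00 | 265815.00 | 32670.00
Σ | 6160.00 |  |  | 300905.00 | 263945.00
X̄ = 300905.00 / 6160.00 = 48.85 mm
Ȳ = 263945.00 / 6160.00 = 42.85 mm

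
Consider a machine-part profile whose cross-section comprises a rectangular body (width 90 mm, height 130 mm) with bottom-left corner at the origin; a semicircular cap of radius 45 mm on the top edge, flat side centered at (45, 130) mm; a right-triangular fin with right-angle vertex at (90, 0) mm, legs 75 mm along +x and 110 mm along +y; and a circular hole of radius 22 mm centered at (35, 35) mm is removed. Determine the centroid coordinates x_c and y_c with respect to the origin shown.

x_c = 62.38 mm, y_c = 76.22 mm

rectangular body: A = 90 × 130 = 11700.00, centroid at (45.00, 65.00).
semicircular top: A = ½π·45² = 3180.86, centroid at (45.00, 149.10).
triangular fin: A = ½·75·110 = 4125.00, centroid at (115.00, 36.67).
hole: A = −π·22² = -1520.53, centroid at (35.00, 35.00).
ΣA = 17485.33 mm²
ΣAx_c = (11700.00)(45.00) + (3180.86)(45.00) + (4125.00)(115.00) + (-1520.53)(35.00) = 1090795.24 mm³
ΣAy_c = (11700.00)(65.00) + (3180.86)(149.10) + (4125.00)(36.67) + (-1520.53)(35.00) = 1332793.55 mm³
x_c = 1090795.24 / 17485.33 = 62.38 mm
y_c = 1332793.55 / 17485.33 = 76.22 mm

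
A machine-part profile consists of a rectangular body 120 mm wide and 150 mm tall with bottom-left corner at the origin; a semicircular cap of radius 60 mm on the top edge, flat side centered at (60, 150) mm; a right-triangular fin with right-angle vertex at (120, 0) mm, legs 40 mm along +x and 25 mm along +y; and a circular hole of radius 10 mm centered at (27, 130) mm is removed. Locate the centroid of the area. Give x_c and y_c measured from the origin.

x_c = 61.97 mm, y_c = 96.71 mm

rectangular body: A = 120 × 150 = 18000.00, centroid at (60.00, 75.00).
semicircular top: A = ½π·60² = 5654.87, centroid at (60.00, 175.46).
triangular fin: A = ½·40·25 = 500.00, centroid at (133.33, 8.33).
hole: A = −π·10² = -314.16, centroid at (27.00, 130.00).
ΣA = 23840.71 mm², ΣAx_c = 1477476.37 mm³, ΣAy_c = 2305555.98 mm³.
x_c = 1477476.37/23840.71 = 61.97 mm; y_c = 2305555.98/23840.71 = 96.71 mm.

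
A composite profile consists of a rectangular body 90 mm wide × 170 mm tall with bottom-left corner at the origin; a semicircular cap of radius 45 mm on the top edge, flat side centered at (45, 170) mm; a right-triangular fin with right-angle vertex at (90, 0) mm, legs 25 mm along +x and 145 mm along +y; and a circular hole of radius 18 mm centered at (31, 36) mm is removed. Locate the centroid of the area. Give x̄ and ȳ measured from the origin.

Part | A | x̄ᵢ | ȳᵢ | A·x̄ᵢ | A·ȳᵢ
rectangular body | 15300.00 | 45.00 | 85.00 | 688500.00 | 1300500.00
semicircular top | 3180.86 | 45.00 | 189.10 | 143138.82 | 601496.64
triangular fin | 1812.50 | 98.33 | 48.33 | 178229.17 | 87604.17
hole | -1017.88 | 31.00 | 36.00 | -31554.16 | -36643.54
Σ | 19275.49 |  |  | 978313.83 | 1952957.27
x̄ = 978313.83 / 19275.49 = 50.75 mm
ȳ = 1952957.27 / 19275.49 = 101.32 mm

x̄ = 50.75 mm, ȳ = 101.32 mm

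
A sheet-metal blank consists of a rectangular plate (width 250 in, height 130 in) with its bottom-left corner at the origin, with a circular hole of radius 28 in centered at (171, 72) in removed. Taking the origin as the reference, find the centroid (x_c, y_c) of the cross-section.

plate: A = 250 × 130 = 32500.00, centroid at (125.00, 65.00).
hole: A = −π·28² = -2463.01, centroid at (171.00, 72.00).
ΣA = 30036.99 in²
ΣAx_c = (32500.00)(125.00) + (-2463.01)(171.00) = 3641325.52 in³
ΣAy_c = (32500.00)(65.00) + (-2463.01)(72.00) = 1935163.38 in³
x_c = 3641325.52 / 30036.99 = 121.23 in
y_c = 1935163.38 / 30036.99 = 64.43 in

x_c = 121.23 in, y_c = 64.43 in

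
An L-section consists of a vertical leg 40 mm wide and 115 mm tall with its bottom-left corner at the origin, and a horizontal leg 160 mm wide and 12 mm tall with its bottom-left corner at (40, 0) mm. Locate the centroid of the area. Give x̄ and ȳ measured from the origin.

x̄ = 49.45 mm, ȳ = 42.33 mm

Part | A | x̄ᵢ | ȳᵢ | A·x̄ᵢ | A·ȳᵢ
vertical leg | 4600.00 | 20.00 | 57.50 | 92000.00 | 264500.00
horizontal leg | 1920.00 | 120.00 | 6.00 | 230400.00 | 11520.00
Σ | 6520.00 |  |  | 322400.00 | 276020.00
x̄ = 322400.00 / 6520.00 = 49.45 mm
ȳ = 276020.00 / 6520.00 = 42.33 mm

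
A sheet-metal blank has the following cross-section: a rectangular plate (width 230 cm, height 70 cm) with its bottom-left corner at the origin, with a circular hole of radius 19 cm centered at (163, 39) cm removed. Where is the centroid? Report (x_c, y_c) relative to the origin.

plate: A = 230 × 70 = 16100.00, centroid at (115.00, 35.00).
hole: A = −π·19² = -1134.11, centroid at (163.00, 39.00).
ΣA = 14965.89 cm², ΣAx_c = 1666639.26 cm³, ΣAy_c = 519269.52 cm³.
x_c = 1666639.26/14965.89 = 111.36 cm; y_c = 519269.52/14965.89 = 34.70 cm.

x_c = 111.36 cm, y_c = 34.70 cm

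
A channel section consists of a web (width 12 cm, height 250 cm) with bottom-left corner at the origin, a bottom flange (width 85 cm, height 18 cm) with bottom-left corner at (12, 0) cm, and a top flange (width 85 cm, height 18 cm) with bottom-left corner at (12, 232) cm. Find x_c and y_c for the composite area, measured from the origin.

x_c = 30.49 cm, y_c = 125.00 cm

Part | A | x̄ᵢ | ȳᵢ | A·x̄ᵢ | A·ȳᵢ
web | 3000.00 | 6.00 | 125.00 | 18000.00 | 375000.00
bottom flange | 1530.00 | 54.50 | 9.00 | 83385.00 | 13770.00
top flange | 1530.00 | 54.50 | 241.00 | 83385.00 | 368730.00
Σ | 6060.00 |  |  | 184770.00 | 757500.00
x_c = 184770.00 / 6060.00 = 30.49 cm
y_c = 757500.00 / 6060.00 = 125.00 cm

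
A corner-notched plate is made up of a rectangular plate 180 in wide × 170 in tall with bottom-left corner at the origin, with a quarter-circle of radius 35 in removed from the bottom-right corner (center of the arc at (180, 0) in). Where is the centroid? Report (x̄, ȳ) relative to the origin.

x̄ = 87.56 in, ȳ = 87.28 in

plate: A = 180 × 170 = 30600.00, centroid at (90.00, 85.00).
removed quarter-circle: A = −¼π·35² = -962.11, centroid at (165.15, 14.85).
ΣA = 29637.89 in²
ΣAx̄ = (30600.00)(90.00) + (-962.11)(165.15) = 2595111.37 in³
ΣAȳ = (30600.00)(85.00) + (-962.11)(14.85) = 2586708.33 in³
x̄ = 2595111.37 / 29637.89 = 87.56 in
ȳ = 2586708.33 / 29637.89 = 87.28 in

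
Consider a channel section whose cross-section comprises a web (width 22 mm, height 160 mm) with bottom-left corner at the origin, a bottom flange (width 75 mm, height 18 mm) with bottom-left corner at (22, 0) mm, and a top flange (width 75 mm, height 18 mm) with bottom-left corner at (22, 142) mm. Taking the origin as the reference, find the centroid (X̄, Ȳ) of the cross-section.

X̄ = 32.05 mm, Ȳ = 80.00 mm

web: A = 22 × 160 = 3520.00, centroid at (11.00, 80.00).
bottom flange: A = 75 × 18 = 1350.00, centroid at (59.50, 9.00).
top flange: A = 75 × 18 = 1350.00, centroid at (59.50, 151.00).
ΣA = 6220.00 mm²
ΣAX̄ = (3520.00)(11.00) + (1350.00)(59.50) + (1350.00)(59.50) = 199370.00 mm³
ΣAȲ = (3520.00)(80.00) + (1350.00)(9.00) + (1350.00)(151.00) = 497600.00 mm³
X̄ = 199370.00 / 6220.00 = 32.05 mm
Ȳ = 497600.00 / 6220.00 = 80.00 mm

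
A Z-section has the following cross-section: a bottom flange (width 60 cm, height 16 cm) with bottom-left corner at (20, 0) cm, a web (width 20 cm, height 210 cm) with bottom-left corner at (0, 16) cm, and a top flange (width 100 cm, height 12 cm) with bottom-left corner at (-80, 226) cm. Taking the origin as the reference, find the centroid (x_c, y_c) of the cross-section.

Part | A | x̄ᵢ | ȳᵢ | A·x̄ᵢ | A·ȳᵢ
bottom flange | 960.00 | 50.00 | 8.00 | 48000.00 | 7680.00
web | 4200.00 | 10.00 | 121.00 | 42000.00 | 508200.00
top flange | 1200.00 | -30.00 | 232.00 | -36000.00 | 278400.00
Σ | 6360.00 |  |  | 54000.00 | 794280.00
x_c = 54000.00 / 6360.00 = 8.49 cm
y_c = 794280.00 / 6360.00 = 124.89 cm

x_c = 8.49 cm, y_c = 124.89 cm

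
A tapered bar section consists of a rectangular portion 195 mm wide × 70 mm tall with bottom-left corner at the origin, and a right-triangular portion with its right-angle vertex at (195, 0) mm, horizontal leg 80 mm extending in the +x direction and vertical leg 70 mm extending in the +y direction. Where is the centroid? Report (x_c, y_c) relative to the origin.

rectangular portion: A = 195 × 70 = 13650.00, centroid at (97.50, 35.00).
triangular portion: A = ½·80·70 = 2800.00, centroid at (221.67, 23.33).
ΣA = 16450.00 mm²
ΣAx_c = (13650.00)(97.50) + (2800.00)(221.67) = 1951541.67 mm³
ΣAy_c = (13650.00)(35.00) + (2800.00)(23.33) = 543083.33 mm³
x_c = 1951541.67 / 16450.00 = 118.63 mm
y_c = 543083.33 / 16450.00 = 33.01 mm

x_c = 118.63 mm, y_c = 33.01 mm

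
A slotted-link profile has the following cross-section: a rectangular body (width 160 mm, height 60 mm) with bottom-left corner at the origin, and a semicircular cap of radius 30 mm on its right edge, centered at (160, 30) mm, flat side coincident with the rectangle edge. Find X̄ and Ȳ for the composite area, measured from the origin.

X̄ = 91.90 mm, Ȳ = 30.00 mm

Part | A | x̄ᵢ | ȳᵢ | A·x̄ᵢ | A·ȳᵢ
rectangular body | 9600.00 | 80.00 | 30.00 | 768000.00 | 288000.00
semicircular end | 1413.72 | 172.73 | 30.00 | 244194.67 | 42411.50
Σ | 11013.72 |  |  | 1012194.67 | 330411.50
X̄ = 1012194.67 / 11013.72 = 91.90 mm
Ȳ = 330411.50 / 11013.72 = 30.00 mm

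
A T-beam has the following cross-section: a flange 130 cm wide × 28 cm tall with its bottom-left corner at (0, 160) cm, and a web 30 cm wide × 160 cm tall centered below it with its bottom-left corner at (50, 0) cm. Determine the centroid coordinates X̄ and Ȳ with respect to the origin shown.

X̄ = 65.00 cm, Ȳ = 120.54 cm

web: A = 30 × 160 = 4800.00, centroid at (65.00, 80.00).
flange: A = 130 × 28 = 3640.00, centroid at (65.00, 174.00).
ΣA = 8440.00 cm²
ΣAX̄ = (4800.00)(65.00) + (3640.00)(65.00) = 548600.00 cm³
ΣAȲ = (4800.00)(80.00) + (3640.00)(174.00) = 1017360.00 cm³
X̄ = 548600.00 / 8440.00 = 65.00 cm
Ȳ = 1017360.00 / 8440.00 = 120.54 cm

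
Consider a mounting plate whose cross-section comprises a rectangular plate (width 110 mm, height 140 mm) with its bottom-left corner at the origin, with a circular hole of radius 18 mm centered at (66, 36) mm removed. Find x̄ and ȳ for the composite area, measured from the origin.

x̄ = 54.22 mm, ȳ = 72.41 mm

plate: A = 110 × 140 = 15400.00, centroid at (55.00, 70.00).
hole: A = −π·18² = -1017.88, centroid at (66.00, 36.00).
ΣA = 14382.12 mm²
ΣAx̄ = (15400.00)(55.00) + (-1017.88)(66.00) = 779820.18 mm³
ΣAȳ = (15400.00)(70.00) + (-1017.88)(36.00) = 1041356.46 mm³
x̄ = 779820.18 / 14382.12 = 54.22 mm
ȳ = 1041356.46 / 14382.12 = 72.41 mm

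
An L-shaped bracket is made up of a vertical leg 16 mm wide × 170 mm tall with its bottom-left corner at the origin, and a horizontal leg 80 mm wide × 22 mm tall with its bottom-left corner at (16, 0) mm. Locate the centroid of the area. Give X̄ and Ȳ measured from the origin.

vertical leg: A = 16 × 170 = 2720.00, centroid at (8.00, 85.00).
horizontal leg: A = 80 × 22 = 1760.00, centroid at (56.00, 11.00).
ΣA = 4480.00 mm²
ΣAX̄ = (2720.00)(8.00) + (1760.00)(56.00) = 120320.00 mm³
ΣAȲ = (2720.00)(85.00) + (1760.00)(11.00) = 250560.00 mm³
X̄ = 120320.00 / 4480.00 = 26.86 mm
Ȳ = 250560.00 / 4480.00 = 55.93 mm

X̄ = 26.86 mm, Ȳ = 55.93 mm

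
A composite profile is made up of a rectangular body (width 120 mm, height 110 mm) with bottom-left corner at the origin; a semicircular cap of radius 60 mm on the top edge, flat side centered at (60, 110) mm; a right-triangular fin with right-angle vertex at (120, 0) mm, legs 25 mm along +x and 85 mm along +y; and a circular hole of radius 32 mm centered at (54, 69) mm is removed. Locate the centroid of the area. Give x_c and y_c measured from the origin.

x_c = 65.50 mm, y_c = 77.85 mm

Part | A | x̄ᵢ | ȳᵢ | A·x̄ᵢ | A·ȳᵢ
rectangular body | 13200.00 | 60.00 | 55.00 | 792000.00 | 726000.00
semicircular top | 5654.87 | 60.00 | 135.46 | 339292.01 | 766035.35
triangular fin | 1062.50 | 128.33 | 28.33 | 136354.17 | 30104.17
hole | -3216.99 | 54.00 | 69.00 | -173717.51 | -221972.37
Σ | 16700.38 |  |  | 1093928.67 | 1300167.14
x_c = 1093928.67 / 16700.38 = 65.50 mm
y_c = 1300167.14 / 16700.38 = 77.85 mm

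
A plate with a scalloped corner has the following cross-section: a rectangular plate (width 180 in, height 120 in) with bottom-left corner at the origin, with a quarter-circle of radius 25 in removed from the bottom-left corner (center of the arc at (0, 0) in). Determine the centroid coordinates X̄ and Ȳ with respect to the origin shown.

X̄ = 91.85 in, Ȳ = 61.15 in

plate: A = 180 × 120 = 21600.00, centroid at (90.00, 60.00).
removed quarter-circle: A = −¼π·25² = -490.87, centroid at (10.61, 10.61).
ΣA = 21109.13 in²
ΣAX̄ = (21600.00)(90.00) + (-490.87)(10.61) = 1938791.67 in³
ΣAȲ = (21600.00)(60.00) + (-490.87)(10.61) = 1290791.67 in³
X̄ = 1938791.67 / 21109.13 = 91.85 in
Ȳ = 1290791.67 / 21109.13 = 61.15 in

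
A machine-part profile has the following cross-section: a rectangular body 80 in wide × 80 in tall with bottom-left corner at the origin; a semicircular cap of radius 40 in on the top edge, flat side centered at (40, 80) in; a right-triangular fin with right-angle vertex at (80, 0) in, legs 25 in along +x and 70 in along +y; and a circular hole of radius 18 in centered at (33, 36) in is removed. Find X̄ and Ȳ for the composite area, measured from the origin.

rectangular body: A = 80 × 80 = 6400.00, centroid at (40.00, 40.00).
semicircular top: A = ½π·40² = 2513.27, centroid at (40.00, 96.98).
triangular fin: A = ½·25·70 = 875.00, centroid at (88.33, 23.33).
hole: A = −π·18² = -1017.88, centroid at (33.00, 36.00).
ΣA = 8770.40 in²
ΣAX̄ = (6400.00)(40.00) + (2513.27)(40.00) + (875.00)(88.33) + (-1017.88)(33.00) = 400232.72 in³
ΣAȲ = (6400.00)(40.00) + (2513.27)(96.98) + (875.00)(23.33) + (-1017.88)(36.00) = 483501.73 in³
X̄ = 400232.72 / 8770.40 = 45.63 in
Ȳ = 483501.73 / 8770.40 = 55.13 in

X̄ = 45.63 in, Ȳ = 55.13 in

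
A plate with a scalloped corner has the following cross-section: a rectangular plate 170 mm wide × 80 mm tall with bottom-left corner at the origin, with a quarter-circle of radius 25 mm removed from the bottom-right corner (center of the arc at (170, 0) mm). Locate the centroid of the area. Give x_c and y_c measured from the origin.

Part | A | x̄ᵢ | ȳᵢ | A·x̄ᵢ | A·ȳᵢ
plate | 13600.00 | 85.00 | 40.00 | 1156000.00 | 544000.00
removed quarter-circle | -490.87 | 159.39 | 10.61 | -78240.22 | -5208.33
Σ | 13109.13 |  |  | 1077759.78 | 538791.67
x_c = 1077759.78 / 13109.13 = 82.21 mm
y_c = 538791.67 / 13109.13 = 41.10 mm

x_c = 82.21 mm, y_c = 41.10 mm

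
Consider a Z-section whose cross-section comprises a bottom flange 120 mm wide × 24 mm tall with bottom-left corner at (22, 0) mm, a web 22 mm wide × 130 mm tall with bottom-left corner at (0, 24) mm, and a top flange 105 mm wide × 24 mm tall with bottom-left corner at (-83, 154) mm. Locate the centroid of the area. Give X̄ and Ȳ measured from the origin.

X̄ = 23.09 mm, Ȳ = 85.64 mm

bottom flange: A = 120 × 24 = 2880.00, centroid at (82.00, 12.00).
web: A = 22 × 130 = 2860.00, centroid at (11.00, 89.00).
top flange: A = 105 × 24 = 2520.00, centroid at (-30.50, 166.00).
ΣA = 8260.00 mm²
ΣAX̄ = (2880.00)(82.00) + (2860.00)(11.00) + (2520.00)(-30.50) = 190760.00 mm³
ΣAȲ = (2880.00)(12.00) + (2860.00)(89.00) + (2520.00)(166.00) = 707420.00 mm³
X̄ = 190760.00 / 8260.00 = 23.09 mm
Ȳ = 707420.00 / 8260.00 = 85.64 mm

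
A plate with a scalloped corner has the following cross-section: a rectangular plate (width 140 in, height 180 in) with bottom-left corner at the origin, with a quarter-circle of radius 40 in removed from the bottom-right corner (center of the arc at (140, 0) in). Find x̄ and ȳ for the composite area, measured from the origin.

x̄ = 67.22 in, ȳ = 93.83 in

plate: A = 140 × 180 = 25200.00, centroid at (70.00, 90.00).
removed quarter-circle: A = −¼π·40² = -1256.64, centroid at (123.02, 16.98).
ΣA = 23943.36 in², ΣAx̄ = 1609404.14 in³, ΣAȳ = 2246666.67 in³.
x̄ = 1609404.14/23943.36 = 67.22 in; ȳ = 2246666.67/23943.36 = 93.83 in.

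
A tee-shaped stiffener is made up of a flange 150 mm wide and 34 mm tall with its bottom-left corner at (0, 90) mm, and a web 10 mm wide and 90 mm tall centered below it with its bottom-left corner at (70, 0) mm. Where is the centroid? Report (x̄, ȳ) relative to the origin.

x̄ = 75.00 mm, ȳ = 97.70 mm

Part | A | x̄ᵢ | ȳᵢ | A·x̄ᵢ | A·ȳᵢ
web | 900.00 | 75.00 | 45.00 | 67500.00 | 40500.00
flange | 5100.00 | 75.00 | 107.00 | 382500.00 | 545700.00
Σ | 6000.00 |  |  | 450000.00 | 586200.00
x̄ = 450000.00 / 6000.00 = 75.00 mm
ȳ = 586200.00 / 6000.00 = 97.70 mm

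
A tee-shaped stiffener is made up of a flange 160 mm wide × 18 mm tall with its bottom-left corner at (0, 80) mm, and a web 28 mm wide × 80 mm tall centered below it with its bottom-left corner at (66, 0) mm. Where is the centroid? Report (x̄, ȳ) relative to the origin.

web: A = 28 × 80 = 2240.00, centroid at (80.00, 40.00).
flange: A = 160 × 18 = 2880.00, centroid at (80.00, 89.00).
ΣA = 5120.00 mm², ΣAx̄ = 409600.00 mm³, ΣAȳ = 345920.00 mm³.
x̄ = 409600.00/5120.00 = 80.00 mm; ȳ = 345920.00/5120.00 = 67.56 mm.

x̄ = 80.00 mm, ȳ = 67.56 mm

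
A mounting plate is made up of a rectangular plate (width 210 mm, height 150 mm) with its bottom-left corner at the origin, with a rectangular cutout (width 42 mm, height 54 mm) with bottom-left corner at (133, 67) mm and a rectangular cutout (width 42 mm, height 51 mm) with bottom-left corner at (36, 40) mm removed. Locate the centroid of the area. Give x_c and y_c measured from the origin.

Part | A | x̄ᵢ | ȳᵢ | A·x̄ᵢ | A·ȳᵢ
plate | 31500.00 | 105.00 | 75.00 | 3307500.00 | 2362500.00
hole 1 | -2268.00 | 154.00 | 94.00 | -349272.00 | -213192.00
hole 2 | -2142.00 | 57.00 | 65.50 | -122094.00 | -140301.00
Σ | 27090.00 |  |  | 2836134.00 | 2009007.00
x_c = 2836134.00 / 27090.00 = 104.69 mm
y_c = 2009007.00 / 27090.00 = 74.16 mm

x_c = 104.69 mm, y_c = 74.16 mm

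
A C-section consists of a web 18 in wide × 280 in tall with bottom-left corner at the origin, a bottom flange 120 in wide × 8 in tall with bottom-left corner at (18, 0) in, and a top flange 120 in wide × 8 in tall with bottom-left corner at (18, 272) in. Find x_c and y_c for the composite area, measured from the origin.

web: A = 18 × 280 = 5040.00, centroid at (9.00, 140.00).
bottom flange: A = 120 × 8 = 960.00, centroid at (78.00, 4.00).
top flange: A = 120 × 8 = 960.00, centroid at (78.00, 276.00).
ΣA = 6960.00 in², ΣAx_c = 195120.00 in³, ΣAy_c = 974400.00 in³.
x_c = 195120.00/6960.00 = 28.03 in; y_c = 974400.00/6960.00 = 140.00 in.

x_c = 28.03 in, y_c = 140.00 in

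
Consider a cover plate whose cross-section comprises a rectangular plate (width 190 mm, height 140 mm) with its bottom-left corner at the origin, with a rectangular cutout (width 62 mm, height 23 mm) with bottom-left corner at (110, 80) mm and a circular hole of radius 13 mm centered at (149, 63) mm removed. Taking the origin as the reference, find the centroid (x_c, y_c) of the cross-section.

x_c = 91.17 mm, y_c = 68.91 mm

plate: A = 190 × 140 = 26600.00, centroid at (95.00, 70.00).
hole 1: A = −(62 × 23) = -1426.00, centroid at (141.00, 91.50).
hole 2: A = −π·13² = -530.93, centroid at (149.00, 63.00).
ΣA = 24643.07 mm², ΣAx_c = 2246825.56 mm³, ΣAy_c = 1698072.46 mm³.
x_c = 2246825.56/24643.07 = 91.17 mm; y_c = 1698072.46/24643.07 = 68.91 mm.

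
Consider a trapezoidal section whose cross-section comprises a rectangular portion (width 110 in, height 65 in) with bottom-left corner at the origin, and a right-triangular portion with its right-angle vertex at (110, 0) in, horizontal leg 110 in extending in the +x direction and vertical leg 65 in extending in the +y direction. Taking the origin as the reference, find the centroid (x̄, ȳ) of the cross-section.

Part | A | x̄ᵢ | ȳᵢ | A·x̄ᵢ | A·ȳᵢ
rectangular portion | 7150.00 | 55.00 | 32.50 | 393250.00 | 232375.00
triangular portion | 3575.00 | 146.67 | 21.67 | 524333.33 | 77458.33
Σ | 10725.00 |  |  | 917583.33 | 309833.33
x̄ = 917583.33 / 10725.00 = 85.56 in
ȳ = 309833.33 / 10725.00 = 28.89 in

x̄ = 85.56 in, ȳ = 28.89 in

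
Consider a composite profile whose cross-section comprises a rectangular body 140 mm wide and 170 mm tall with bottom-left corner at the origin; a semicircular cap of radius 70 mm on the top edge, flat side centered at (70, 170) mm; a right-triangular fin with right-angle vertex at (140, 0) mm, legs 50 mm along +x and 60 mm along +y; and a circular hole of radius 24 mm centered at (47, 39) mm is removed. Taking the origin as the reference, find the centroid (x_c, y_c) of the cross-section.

Part | A | x̄ᵢ | ȳᵢ | A·x̄ᵢ | A·ȳᵢ
rectangular body | 23800.00 | 70.00 | 85.00 | 1666000.00 | 2023000.00
semicircular top | 7696.90 | 70.00 | 199.71 | 538783.14 | 1537140.01
triangular fin | 1500.00 | 156.67 | 20.00 | 235000.00 | 30000.00
hole | -1809.56 | 47.00 | 39.00 | -85049.20 | -70572.74
Σ | 31187.34 |  |  | 2354733.94 | 3519567.27
x_c = 2354733.94 / 31187.34 = 75.50 mm
y_c = 3519567.27 / 31187.34 = 112.85 mm

x_c = 75.50 mm, y_c = 112.85 mm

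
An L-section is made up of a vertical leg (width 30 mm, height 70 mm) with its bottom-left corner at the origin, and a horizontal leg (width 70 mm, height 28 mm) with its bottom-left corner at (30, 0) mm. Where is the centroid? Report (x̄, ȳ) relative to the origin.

Part | A | x̄ᵢ | ȳᵢ | A·x̄ᵢ | A·ȳᵢ
vertical leg | 2100.00 | 15.00 | 35.00 | 31500.00 | 73500.00
horizontal leg | 1960.00 | 65.00 | 14.00 | 127400.00 | 27440.00
Σ | 4060.00 |  |  | 158900.00 | 100940.00
x̄ = 158900.00 / 4060.00 = 39.14 mm
ȳ = 100940.00 / 4060.00 = 24.86 mm

x̄ = 39.14 mm, ȳ = 24.86 mm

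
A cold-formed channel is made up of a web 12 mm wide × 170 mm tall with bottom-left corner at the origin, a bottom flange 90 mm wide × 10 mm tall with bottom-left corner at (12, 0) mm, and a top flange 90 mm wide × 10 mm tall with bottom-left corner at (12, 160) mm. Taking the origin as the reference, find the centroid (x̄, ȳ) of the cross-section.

web: A = 12 × 170 = 2040.00, centroid at (6.00, 85.00).
bottom flange: A = 90 × 10 = 900.00, centroid at (57.00, 5.00).
top flange: A = 90 × 10 = 900.00, centroid at (57.00, 165.00).
ΣA = 3840.00 mm²
ΣAx̄ = (2040.00)(6.00) + (900.00)(57.00) + (900.00)(57.00) = 114840.00 mm³
ΣAȳ = (2040.00)(85.00) + (900.00)(5.00) + (900.00)(165.00) = 326400.00 mm³
x̄ = 114840.00 / 3840.00 = 29.91 mm
ȳ = 326400.00 / 3840.00 = 85.00 mm

x̄ = 29.91 mm, ȳ = 85.00 mm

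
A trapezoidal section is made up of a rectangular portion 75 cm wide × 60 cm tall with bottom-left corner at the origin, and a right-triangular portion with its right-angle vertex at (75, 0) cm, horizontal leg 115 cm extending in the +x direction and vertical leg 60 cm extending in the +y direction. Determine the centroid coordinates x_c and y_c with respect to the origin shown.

x_c = 70.41 cm, y_c = 25.66 cm

Part | A | x̄ᵢ | ȳᵢ | A·x̄ᵢ | A·ȳᵢ
rectangular portion | 4500.00 | 37.50 | 30.00 | 168750.00 | 135000.00
triangular portion | 3450.00 | 113.33 | 20.00 | 391000.00 | 69000.00
Σ | 7950.00 |  |  | 559750.00 | 204000.00
x_c = 559750.00 / 7950.00 = 70.41 cm
y_c = 204000.00 / 7950.00 = 25.66 cm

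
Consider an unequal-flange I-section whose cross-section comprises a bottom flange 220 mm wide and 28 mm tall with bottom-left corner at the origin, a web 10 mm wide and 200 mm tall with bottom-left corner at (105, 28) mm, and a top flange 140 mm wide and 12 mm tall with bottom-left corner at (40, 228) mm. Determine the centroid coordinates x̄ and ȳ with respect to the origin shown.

x̄ = 110.00 mm, ȳ = 74.73 mm

bottom flange: A = 220 × 28 = 6160.00, centroid at (110.00, 14.00).
web: A = 10 × 200 = 2000.00, centroid at (110.00, 128.00).
top flange: A = 140 × 12 = 1680.00, centroid at (110.00, 234.00).
ΣA = 9840.00 mm², ΣAx̄ = 1082400.00 mm³, ΣAȳ = 735360.00 mm³.
x̄ = 1082400.00/9840.00 = 110.00 mm; ȳ = 735360.00/9840.00 = 74.73 mm.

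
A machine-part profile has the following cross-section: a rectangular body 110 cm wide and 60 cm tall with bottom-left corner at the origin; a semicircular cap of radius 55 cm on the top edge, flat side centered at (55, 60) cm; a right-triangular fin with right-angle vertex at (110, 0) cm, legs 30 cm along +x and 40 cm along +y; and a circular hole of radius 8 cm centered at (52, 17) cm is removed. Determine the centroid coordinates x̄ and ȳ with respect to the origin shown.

x̄ = 58.37 cm, ȳ = 50.94 cm

rectangular body: A = 110 × 60 = 6600.00, centroid at (55.00, 30.00).
semicircular top: A = ½π·55² = 4751.66, centroid at (55.00, 83.34).
triangular fin: A = ½·30·40 = 600.00, centroid at (120.00, 13.33).
hole: A = −π·8² = -201.06, centroid at (52.00, 17.00).
ΣA = 11750.60 cm²
ΣAx̄ = (6600.00)(55.00) + (4751.66)(55.00) + (600.00)(120.00) + (-201.06)(52.00) = 685886.02 cm³
ΣAȳ = (6600.00)(30.00) + (4751.66)(83.34) + (600.00)(13.33) + (-201.06)(17.00) = 598598.15 cm³
x̄ = 685886.02 / 11750.60 = 58.37 cm
ȳ = 598598.15 / 11750.60 = 50.94 cm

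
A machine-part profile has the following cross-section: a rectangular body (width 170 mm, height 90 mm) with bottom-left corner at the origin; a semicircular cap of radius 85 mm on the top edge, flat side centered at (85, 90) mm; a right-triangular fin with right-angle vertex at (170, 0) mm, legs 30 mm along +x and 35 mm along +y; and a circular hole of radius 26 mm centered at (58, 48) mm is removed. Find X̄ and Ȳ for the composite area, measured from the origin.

rectangular body: A = 170 × 90 = 15300.00, centroid at (85.00, 45.00).
semicircular top: A = ½π·85² = 11349.00, centroid at (85.00, 126.08).
triangular fin: A = ½·30·35 = 525.00, centroid at (180.00, 11.67).
hole: A = −π·26² = -2123.72, centroid at (58.00, 48.00).
ΣA = 25050.29 mm², ΣAX̄ = 2236489.73 mm³, ΣAȲ = 2023513.58 mm³.
X̄ = 2236489.73/25050.29 = 89.28 mm; Ȳ = 2023513.58/25050.29 = 80.78 mm.

X̄ = 89.28 mm, Ȳ = 80.78 mm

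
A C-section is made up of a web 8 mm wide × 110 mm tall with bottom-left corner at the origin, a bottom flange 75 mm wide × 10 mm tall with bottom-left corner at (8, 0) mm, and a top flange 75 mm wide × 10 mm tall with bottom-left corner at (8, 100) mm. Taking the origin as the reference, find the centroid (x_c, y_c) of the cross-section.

x_c = 30.16 mm, y_c = 55.00 mm

Part | A | x̄ᵢ | ȳᵢ | A·x̄ᵢ | A·ȳᵢ
web | 880.00 | 4.00 | 55.00 | 3520.00 | 48400.00
bottom flange | 750.00 | 45.50 | 5.00 | 34125.00 | 3750.00
top flange | 750.00 | 45.50 | 105.00 | 34125.00 | 78750.00
Σ | 2380.00 |  |  | 71770.00 | 130900.00
x_c = 71770.00 / 2380.00 = 30.16 mm
y_c = 130900.00 / 2380.00 = 55.00 mm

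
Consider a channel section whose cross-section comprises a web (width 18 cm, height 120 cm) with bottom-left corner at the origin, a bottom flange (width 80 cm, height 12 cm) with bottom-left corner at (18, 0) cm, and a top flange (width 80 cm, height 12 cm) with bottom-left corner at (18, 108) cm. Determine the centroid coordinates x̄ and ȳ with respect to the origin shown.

web: A = 18 × 120 = 2160.00, centroid at (9.00, 60.00).
bottom flange: A = 80 × 12 = 960.00, centroid at (58.00, 6.00).
top flange: A = 80 × 12 = 960.00, centroid at (58.00, 114.00).
ΣA = 4080.00 cm², ΣAx̄ = 130800.00 cm³, ΣAȳ = 244800.00 cm³.
x̄ = 130800.00/4080.00 = 32.06 cm; ȳ = 244800.00/4080.00 = 60.00 cm.

x̄ = 32.06 cm, ȳ = 60.00 cm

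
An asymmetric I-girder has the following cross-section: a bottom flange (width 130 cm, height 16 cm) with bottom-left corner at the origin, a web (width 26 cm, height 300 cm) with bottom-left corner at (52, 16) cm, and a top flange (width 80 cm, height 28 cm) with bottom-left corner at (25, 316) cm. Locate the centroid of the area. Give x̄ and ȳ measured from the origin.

x̄ = 65.00 cm, ȳ = 169.19 cm

bottom flange: A = 130 × 16 = 2080.00, centroid at (65.00, 8.00).
web: A = 26 × 300 = 7800.00, centroid at (65.00, 166.00).
top flange: A = 80 × 28 = 2240.00, centroid at (65.00, 330.00).
ΣA = 12120.00 cm², ΣAx̄ = 787800.00 cm³, ΣAȳ = 2050640.00 cm³.
x̄ = 787800.00/12120.00 = 65.00 cm; ȳ = 2050640.00/12120.00 = 169.19 cm.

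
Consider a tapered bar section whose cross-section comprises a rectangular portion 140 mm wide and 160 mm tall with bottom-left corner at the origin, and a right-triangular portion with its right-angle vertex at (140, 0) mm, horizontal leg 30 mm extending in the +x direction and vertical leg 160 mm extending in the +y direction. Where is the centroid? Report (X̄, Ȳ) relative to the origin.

X̄ = 77.74 mm, Ȳ = 77.42 mm

rectangular portion: A = 140 × 160 = 22400.00, centroid at (70.00, 80.00).
triangular portion: A = ½·30·160 = 2400.00, centroid at (150.00, 53.33).
ΣA = 24800.00 mm²
ΣAX̄ = (22400.00)(70.00) + (2400.00)(150.00) = 1928000.00 mm³
ΣAȲ = (22400.00)(80.00) + (2400.00)(53.33) = 1920000.00 mm³
X̄ = 1928000.00 / 24800.00 = 77.74 mm
Ȳ = 1920000.00 / 24800.00 = 77.42 mm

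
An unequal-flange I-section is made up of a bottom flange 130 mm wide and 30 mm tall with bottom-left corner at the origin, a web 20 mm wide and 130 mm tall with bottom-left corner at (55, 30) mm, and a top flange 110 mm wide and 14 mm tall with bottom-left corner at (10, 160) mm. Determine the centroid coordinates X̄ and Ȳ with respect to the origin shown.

X̄ = 65.00 mm, Ȳ = 69.99 mm

bottom flange: A = 130 × 30 = 3900.00, centroid at (65.00, 15.00).
web: A = 20 × 130 = 2600.00, centroid at (65.00, 95.00).
top flange: A = 110 × 14 = 1540.00, centroid at (65.00, 167.00).
ΣA = 8040.00 mm², ΣAX̄ = 522600.00 mm³, ΣAȲ = 562680.00 mm³.
X̄ = 522600.00/8040.00 = 65.00 mm; Ȳ = 562680.00/8040.00 = 69.99 mm.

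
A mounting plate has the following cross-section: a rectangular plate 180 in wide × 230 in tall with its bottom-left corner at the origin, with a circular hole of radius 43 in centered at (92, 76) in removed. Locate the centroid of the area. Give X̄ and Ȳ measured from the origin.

X̄ = 89.67 in, Ȳ = 121.37 in

Part | A | x̄ᵢ | ȳᵢ | A·x̄ᵢ | A·ȳᵢ
plate | 41400.00 | 90.00 | 115.00 | 3726000.00 | 4761000.00
hole | -5808.80 | 92.00 | 76.00 | -534410.04 | -441469.17
Σ | 35591.20 |  |  | 3191589.96 | 4319530.83
X̄ = 3191589.96 / 35591.20 = 89.67 in
Ȳ = 4319530.83 / 35591.20 = 121.37 in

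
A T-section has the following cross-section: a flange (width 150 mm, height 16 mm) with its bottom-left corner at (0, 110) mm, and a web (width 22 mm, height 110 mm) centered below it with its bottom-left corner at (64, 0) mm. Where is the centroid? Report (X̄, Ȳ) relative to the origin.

web: A = 22 × 110 = 2420.00, centroid at (75.00, 55.00).
flange: A = 150 × 16 = 2400.00, centroid at (75.00, 118.00).
ΣA = 4820.00 mm²
ΣAX̄ = (2420.00)(75.00) + (2400.00)(75.00) = 361500.00 mm³
ΣAȲ = (2420.00)(55.00) + (2400.00)(118.00) = 416300.00 mm³
X̄ = 361500.00 / 4820.00 = 75.00 mm
Ȳ = 416300.00 / 4820.00 = 86.37 mm

X̄ = 75.00 mm, Ȳ = 86.37 mm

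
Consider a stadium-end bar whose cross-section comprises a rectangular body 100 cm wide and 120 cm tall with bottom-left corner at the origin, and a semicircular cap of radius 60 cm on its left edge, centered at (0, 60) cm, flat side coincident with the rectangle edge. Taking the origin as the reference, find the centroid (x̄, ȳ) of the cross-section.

x̄ = 25.83 cm, ȳ = 60.00 cm

rectangular body: A = 100 × 120 = 12000.00, centroid at (50.00, 60.00).
semicircular end: A = ½π·60² = 5654.87, centroid at (-25.46, 60.00).
ΣA = 17654.87 cm²
ΣAx̄ = (12000.00)(50.00) + (5654.87)(-25.46) = 456000.00 cm³
ΣAȳ = (12000.00)(60.00) + (5654.87)(60.00) = 1059292.01 cm³
x̄ = 456000.00 / 17654.87 = 25.83 cm
ȳ = 1059292.01 / 17654.87 = 60.00 cm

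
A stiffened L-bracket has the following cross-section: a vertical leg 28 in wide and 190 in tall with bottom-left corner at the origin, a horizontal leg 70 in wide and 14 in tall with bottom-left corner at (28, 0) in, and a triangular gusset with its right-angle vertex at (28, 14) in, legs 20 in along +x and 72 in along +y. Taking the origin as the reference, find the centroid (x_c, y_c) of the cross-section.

vertical leg: A = 28 × 190 = 5320.00, centroid at (14.00, 95.00).
horizontal leg: A = 70 × 14 = 980.00, centroid at (63.00, 7.00).
gusset: A = ½·20·72 = 720.00, centroid at (34.67, 38.00).
ΣA = 7020.00 in², ΣAx_c = 161180.00 in³, ΣAy_c = 539620.00 in³.
x_c = 161180.00/7020.00 = 22.96 in; y_c = 539620.00/7020.00 = 76.87 in.

x_c = 22.96 in, y_c = 76.87 in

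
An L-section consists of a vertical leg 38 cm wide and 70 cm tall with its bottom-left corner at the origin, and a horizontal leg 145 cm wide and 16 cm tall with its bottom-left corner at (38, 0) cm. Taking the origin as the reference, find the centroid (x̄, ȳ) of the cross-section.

x̄ = 61.63 cm, ȳ = 22.42 cm

Part | A | x̄ᵢ | ȳᵢ | A·x̄ᵢ | A·ȳᵢ
vertical leg | 2660.00 | 19.00 | 35.00 | 50540.00 | 93100.00
horizontal leg | 2320.00 | 110.50 | 8.00 | 256360.00 | 18560.00
Σ | 4980.00 |  |  | 306900.00 | 111660.00
x̄ = 306900.00 / 4980.00 = 61.63 cm
ȳ = 111660.00 / 4980.00 = 22.42 cm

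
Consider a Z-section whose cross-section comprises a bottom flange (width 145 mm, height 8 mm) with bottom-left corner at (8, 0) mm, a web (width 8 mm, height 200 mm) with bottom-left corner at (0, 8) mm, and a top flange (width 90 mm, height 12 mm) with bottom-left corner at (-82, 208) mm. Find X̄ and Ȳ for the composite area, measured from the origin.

X̄ = 15.58 mm, Ȳ = 106.40 mm

Part | A | x̄ᵢ | ȳᵢ | A·x̄ᵢ | A·ȳᵢ
bottom flange | 1160.00 | 80.50 | 4.00 | 93380.00 | 4640.00
web | 1600.00 | 4.00 | 108.00 | 6400.00 | 172800.00
top flange | 1080.00 | -37.00 | 214.00 | -39960.00 | 231120.00
Σ | 3840.00 |  |  | 59820.00 | 408560.00
X̄ = 59820.00 / 3840.00 = 15.58 mm
Ȳ = 408560.00 / 3840.00 = 106.40 mm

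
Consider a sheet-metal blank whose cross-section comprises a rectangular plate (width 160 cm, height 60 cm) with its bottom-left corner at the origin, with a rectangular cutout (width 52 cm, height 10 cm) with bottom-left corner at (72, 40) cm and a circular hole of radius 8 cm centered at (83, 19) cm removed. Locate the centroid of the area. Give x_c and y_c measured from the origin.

x_c = 78.88 cm, y_c = 29.37 cm

plate: A = 160 × 60 = 9600.00, centroid at (80.00, 30.00).
hole 1: A = −(52 × 10) = -520.00, centroid at (98.00, 45.00).
hole 2: A = −π·8² = -201.06, centroid at (83.00, 19.00).
ΣA = 8878.94 cm²
ΣAx_c = (9600.00)(80.00) + (-520.00)(98.00) + (-201.06)(83.00) = 700351.86 cm³
ΣAy_c = (9600.00)(30.00) + (-520.00)(45.00) + (-201.06)(19.00) = 260779.82 cm³
x_c = 700351.86 / 8878.94 = 78.88 cm
y_c = 260779.82 / 8878.94 = 29.37 cm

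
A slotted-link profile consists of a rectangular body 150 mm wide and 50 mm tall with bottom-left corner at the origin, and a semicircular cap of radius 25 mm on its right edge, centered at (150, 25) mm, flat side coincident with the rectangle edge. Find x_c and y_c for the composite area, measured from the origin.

x_c = 84.91 mm, y_c = 25.00 mm

rectangular body: A = 150 × 50 = 7500.00, centroid at (75.00, 25.00).
semicircular end: A = ½π·25² = 981.75, centroid at (160.61, 25.00).
ΣA = 8481.75 mm²
ΣAx_c = (7500.00)(75.00) + (981.75)(160.61) = 720178.82 mm³
ΣAy_c = (7500.00)(25.00) + (981.75)(25.00) = 212043.69 mm³
x_c = 720178.82 / 8481.75 = 84.91 mm
y_c = 212043.69 / 8481.75 = 25.00 mm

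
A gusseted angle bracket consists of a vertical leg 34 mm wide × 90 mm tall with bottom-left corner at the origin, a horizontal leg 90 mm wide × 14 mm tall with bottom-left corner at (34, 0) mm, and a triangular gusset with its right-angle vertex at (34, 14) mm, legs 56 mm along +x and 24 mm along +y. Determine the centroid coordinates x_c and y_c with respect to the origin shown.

x_c = 37.45 mm, y_c = 32.31 mm

vertical leg: A = 34 × 90 = 3060.00, centroid at (17.00, 45.00).
horizontal leg: A = 90 × 14 = 1260.00, centroid at (79.00, 7.00).
gusset: A = ½·56·24 = 672.00, centroid at (52.67, 22.00).
ΣA = 4992.00 mm², ΣAx_c = 186952.00 mm³, ΣAy_c = 161304.00 mm³.
x_c = 186952.00/4992.00 = 37.45 mm; y_c = 161304.00/4992.00 = 32.31 mm.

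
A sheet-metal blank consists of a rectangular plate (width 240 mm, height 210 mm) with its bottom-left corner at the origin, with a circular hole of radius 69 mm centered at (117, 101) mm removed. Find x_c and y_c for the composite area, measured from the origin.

Part | A | x̄ᵢ | ȳᵢ | A·x̄ᵢ | A·ȳᵢ
plate | 50400.00 | 120.00 | 105.00 | 6048000.00 | 5292000.00
hole | -14957.12 | 117.00 | 101.00 | -1749983.35 | -1510669.38
Σ | 35442.88 |  |  | 4298016.65 | 3781330.62
x_c = 4298016.65 / 35442.88 = 121.27 mm
y_c = 3781330.62 / 35442.88 = 106.69 mm

x_c = 121.27 mm, y_c = 106.69 mm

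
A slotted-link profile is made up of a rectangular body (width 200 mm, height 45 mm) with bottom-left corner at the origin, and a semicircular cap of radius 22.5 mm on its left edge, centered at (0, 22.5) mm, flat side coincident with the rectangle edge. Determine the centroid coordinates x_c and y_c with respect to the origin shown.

rectangular body: A = 200 × 45 = 9000.00, centroid at (100.00, 22.50).
semicircular end: A = ½π·22.5² = 795.22, centroid at (-9.55, 22.50).
ΣA = 9795.22 mm², ΣAx_c = 892406.25 mm³, ΣAy_c = 220392.35 mm³.
x_c = 892406.25/9795.22 = 91.11 mm; y_c = 220392.35/9795.22 = 22.50 mm.

x_c = 91.11 mm, y_c = 22.50 mm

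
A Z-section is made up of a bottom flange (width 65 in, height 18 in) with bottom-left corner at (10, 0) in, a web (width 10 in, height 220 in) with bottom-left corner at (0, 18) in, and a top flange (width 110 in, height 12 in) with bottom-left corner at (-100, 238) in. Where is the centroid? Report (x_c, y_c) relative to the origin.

Part | A | x̄ᵢ | ȳᵢ | A·x̄ᵢ | A·ȳᵢ
bottom flange | 1170.00 | 42.50 | 9.00 | 49725.00 | 10530.00
web | 2200.00 | 5.00 | 128.00 | 11000.00 | 281600.00
top flange | 1320.00 | -45.00 | 244.00 | -59400.00 | 322080.00
Σ | 4690.00 |  |  | 1325.00 | 614210.00
x_c = 1325.00 / 4690.00 = 0.28 in
y_c = 614210.00 / 4690.00 = 130.96 in

x_c = 0.28 in, y_c = 130.96 in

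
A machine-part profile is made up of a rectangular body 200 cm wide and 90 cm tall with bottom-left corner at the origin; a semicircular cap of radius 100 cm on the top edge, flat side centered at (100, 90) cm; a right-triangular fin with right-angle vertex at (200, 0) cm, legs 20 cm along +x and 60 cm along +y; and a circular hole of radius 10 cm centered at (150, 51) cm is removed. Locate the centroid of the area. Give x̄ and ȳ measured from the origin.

rectangular body: A = 200 × 90 = 18000.00, centroid at (100.00, 45.00).
semicircular top: A = ½π·100² = 15707.96, centroid at (100.00, 132.44).
triangular fin: A = ½·20·60 = 600.00, centroid at (206.67, 20.00).
hole: A = −π·10² = -314.16, centroid at (150.00, 51.00).
ΣA = 33993.80 cm²
ΣAx̄ = (18000.00)(100.00) + (15707.96)(100.00) + (600.00)(206.67) + (-314.16)(150.00) = 3447672.44 cm³
ΣAȳ = (18000.00)(45.00) + (15707.96)(132.44) + (600.00)(20.00) + (-314.16)(51.00) = 2886361.24 cm³
x̄ = 3447672.44 / 33993.80 = 101.42 cm
ȳ = 2886361.24 / 33993.80 = 84.91 cm

x̄ = 101.42 cm, ȳ = 84.91 cm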